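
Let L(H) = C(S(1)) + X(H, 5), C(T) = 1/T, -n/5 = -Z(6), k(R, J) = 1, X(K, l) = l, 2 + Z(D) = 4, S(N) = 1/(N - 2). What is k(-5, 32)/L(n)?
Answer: 1/4 ≈ 0.25000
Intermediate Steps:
S(N) = 1/(-2 + N)
Z(D) = 2 (Z(D) = -2 + 4 = 2)
n = 10 (n = -(-5)*2 = -5*(-2) = 10)
L(H) = 4 (L(H) = 1/(1/(-2 + 1)) + 5 = 1/(1/(-1)) + 5 = 1/(-1) + 5 = -1 + 5 = 4)
k(-5, 32)/L(n) = 1/4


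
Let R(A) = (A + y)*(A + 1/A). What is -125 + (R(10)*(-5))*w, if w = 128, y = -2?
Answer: -51837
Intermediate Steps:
R(A) = (-2 + A)*(A + 1/A) (R(A) = (A - 2)*(A + 1/A) = (-2 + A)*(A + 1/A))
-125 + (R(10)*(-5))*w = -125 + ((1 + 10² - 2*10 - 2/10)*(-5))*128 = -125 + ((1 + 100 - 20 - 2*⅒)*(-5))*128 = -125 + ((1 + 100 - 20 - ⅕)*(-5))*128 = -125 + ((404/5)*(-5))*128 = -125 - 404*128 = -125 - 51712 = -51837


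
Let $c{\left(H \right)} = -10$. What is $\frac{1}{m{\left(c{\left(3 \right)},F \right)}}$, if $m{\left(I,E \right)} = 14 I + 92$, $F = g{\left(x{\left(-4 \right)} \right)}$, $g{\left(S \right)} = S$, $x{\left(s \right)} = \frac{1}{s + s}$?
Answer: $- \frac{1}{48} \approx -0.020833$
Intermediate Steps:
$x{\left(s \right)} = \frac{1}{2 s}$
$F = - \frac{1}{8}$ ($F = \frac{1}{2 \left(-4\right)} = \frac{1}{2} \left(- \frac{1}{4}\right) = - \frac{1}{8} \approx -0.125$)
$m{\left(I,E \right)} = 92 + 14 I$
$\frac{1}{m{\left(c{\left(3 \right)},F \right)}} = \frac{1}{92 + 14 \left(-10\right)} = \frac{1}{92 - 140} = \frac{1}{-48} = - \frac{1}{48}$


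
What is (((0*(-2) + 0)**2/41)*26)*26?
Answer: 0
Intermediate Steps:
(((0*(-2) + 0)**2/41)*26)*26 = (((0 + 0)**2*(1/41))*26)*26 = ((0**2*(1/41))*26)*26 = ((0*(1/41))*26)*26 = (0*26)*26 = 0*26 = 0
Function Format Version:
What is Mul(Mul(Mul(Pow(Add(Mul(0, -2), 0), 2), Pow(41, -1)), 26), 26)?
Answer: 0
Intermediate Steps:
Mul(Mul(Mul(Pow(Add(Mul(0, -2), 0), 2), Pow(41, -1)), 26), 26) = Mul(Mul(Mul(Pow(Add(0, 0), 2), Rational(1, 41)), 26), 26) = Mul(Mul(Mul(Pow(0, 2), Rational(1, 41)), 26), 26) = Mul(Mul(Mul(0, Rational(1, 41)), 26), 26) = Mul(Mul(0, 26), 26) = Mul(0, 26) = 0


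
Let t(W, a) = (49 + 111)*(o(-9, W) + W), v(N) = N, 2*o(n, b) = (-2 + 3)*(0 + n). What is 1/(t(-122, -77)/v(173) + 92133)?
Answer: 173/15918769 ≈ 1.0868e-5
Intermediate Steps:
o(n, b) = n/2 (o(n, b) = ((-2 + 3)*(0 + n))/2 = (1*n)/2 = n/2)
t(W, a) = -720 + 160*W (t(W, a) = (49 + 111)*((½)*(-9) + W) = 160*(-9/2 + W) = -720 + 160*W)
1/(t(-122, -77)/v(173) + 92133) = 1/((-720 + 160*(-122))/173 + 92133) = 1/((-720 - 19520)*(1/173) + 92133) = 1/(-20240*1/173 + 92133) = 1/(-20240/173 + 92133) = 1/(15918769/173) = 173/15918769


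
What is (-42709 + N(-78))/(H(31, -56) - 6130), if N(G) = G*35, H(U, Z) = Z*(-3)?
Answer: 45439/5962 ≈ 7.6214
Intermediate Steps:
H(U, Z) = -3*Z
N(G) = 35*G
(-42709 + N(-78))/(H(31, -56) - 6130) = (-42709 + 35*(-78))/(-3*(-56) - 6130) = (-42709 - 2730)/(168 - 6130) = -45439/(-5962) = -45439*(-1/5962) = 45439/5962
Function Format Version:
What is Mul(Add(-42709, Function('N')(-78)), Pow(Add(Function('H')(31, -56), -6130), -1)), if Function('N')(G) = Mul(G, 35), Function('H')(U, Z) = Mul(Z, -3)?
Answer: Rational(45439, 5962) ≈ 7.6214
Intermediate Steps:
Function('H')(U, Z) = Mul(-3, Z)
Function('N')(G) = Mul(35, G)
Mul(Add(-42709, Function('N')(-78)), Pow(Add(Function('H')(31, -56), -6130), -1)) = Mul(Add(-42709, Mul(35, -78)), Pow(Add(Mul(-3, -56), -6130), -1)) = Mul(Add(-42709, -2730), Pow(Add(168, -6130), -1)) = Mul(-45439, Pow(-5962, -1)) = Mul(-45439, Rational(-1, 5962)) = Rational(45439, 5962)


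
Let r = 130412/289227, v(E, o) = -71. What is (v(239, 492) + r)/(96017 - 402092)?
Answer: 4080941/17705030805 ≈ 0.00023050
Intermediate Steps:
r = 130412/289227 (r = 130412*(1/289227) = 130412/289227 ≈ 0.45090)
(v(239, 492) + r)/(96017 - 402092) = (-71 + 130412/289227)/(96017 - 402092) = -20404705/289227/(-306075) = -20404705/289227*(-1/306075) = 4080941/17705030805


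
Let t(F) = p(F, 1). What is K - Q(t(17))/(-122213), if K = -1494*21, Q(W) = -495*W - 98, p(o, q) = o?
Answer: -3834319175/122213 ≈ -31374.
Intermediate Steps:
t(F) = F
Q(W) = -98 - 495*W
K = -31374
K - Q(t(17))/(-122213) = -31374 - (-98 - 495*17)/(-122213) = -31374 - (-98 - 8415)*(-1)/122213 = -31374 - (-8513)*(-1)/122213 = -31374 - 1*8513/122213 = -31374 - 8513/122213 = -3834319175/122213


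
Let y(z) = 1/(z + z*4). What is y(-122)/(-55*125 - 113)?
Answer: 1/4262680 ≈ 2.3459e-7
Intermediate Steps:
y(z) = 1/(5*z) (y(z) = 1/(z + 4*z) = 1/(5*z))
y(-122)/(-55*125 - 113) = ((⅕)/(-122))/(-55*125 - 113) = ((⅕)*(-1/122))/(-6875 - 113) = -1/610/(-6988) = -1/610*(-1/6988) = 1/4262680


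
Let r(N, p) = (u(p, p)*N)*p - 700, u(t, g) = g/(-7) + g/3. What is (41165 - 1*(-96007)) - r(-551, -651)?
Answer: 44616796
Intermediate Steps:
u(t, g) = 4*g/21 (u(t, g) = g*(-⅐) + g*(⅓) = -g/7 + g/3 = 4*g/21)
r(N, p) = -700 + 4*N*p²/21 (r(N, p) = ((4*p/21)*N)*p - 700 = (4*N*p/21)*p - 700 = 4*N*p²/21 - 700 = -700 + 4*N*p²/21)
(41165 - 1*(-96007)) - r(-551, -651) = (41165 - 1*(-96007)) - (-700 + (4/21)*(-551)*(-651)²) = (41165 + 96007) - (-700 + (4/21)*(-551)*423801) = 137172 - (-700 - 44478924) = 137172 - 1*(-44479624) = 137172 + 44479624 = 44616796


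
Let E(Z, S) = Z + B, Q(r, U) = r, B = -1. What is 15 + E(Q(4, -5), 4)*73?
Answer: 234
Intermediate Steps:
E(Z, S) = -1 + Z (E(Z, S) = Z - 1 = -1 + Z)
15 + E(Q(4, -5), 4)*73 = 15 + (-1 + 4)*73 = 15 + 3*73 = 15 + 219 = 234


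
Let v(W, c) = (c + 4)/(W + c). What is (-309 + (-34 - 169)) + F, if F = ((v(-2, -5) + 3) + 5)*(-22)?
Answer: -4838/7 ≈ -691.14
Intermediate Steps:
v(W, c) = (4 + c)/(W + c)
F = -1254/7 (F = (((4 - 5)/(-2 - 5) + 3) + 5)*(-22) = ((-1/(-7) + 3) + 5)*(-22) = ((-⅐*(-1) + 3) + 5)*(-22) = ((⅐ + 3) + 5)*(-22) = (22/7 + 5)*(-22) = (57/7)*(-22) = -1254/7 ≈ -179.14)
(-309 + (-34 - 169)) + F = (-309 + (-34 - 169)) - 1254/7 = (-309 - 203) - 1254/7 = -512 - 1254/7 = -4838/7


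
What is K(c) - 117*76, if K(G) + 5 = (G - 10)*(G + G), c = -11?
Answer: -8435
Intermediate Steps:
K(G) = -5 + 2*G*(-10 + G) (K(G) = -5 + (G - 10)*(G + G) = -5 + (-10 + G)*(2*G) = -5 + 2*G*(-10 + G))
K(c) - 117*76 = (-5 - 20*(-11) + 2*(-11)**2) - 117*76 = (-5 + 220 + 2*121) - 8892 = (-5 + 220 + 242) - 8892 = 457 - 8892 = -8435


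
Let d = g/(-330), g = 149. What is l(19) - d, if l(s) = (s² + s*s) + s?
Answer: 244679/330 ≈ 741.45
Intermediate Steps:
d = -149/330 (d = 149/(-330) = 149*(-1/330) = -149/330 ≈ -0.45152)
l(s) = s + 2*s² (l(s) = (s² + s²) + s = 2*s² + s = s + 2*s²)
l(19) - d = 19*(1 + 2*19) - 1*(-149/330) = 19*(1 + 38) + 149/330 = 19*39 + 149/330 = 741 + 149/330 = 244679/330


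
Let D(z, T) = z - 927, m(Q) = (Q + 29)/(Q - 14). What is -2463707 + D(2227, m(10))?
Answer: -2462407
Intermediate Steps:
m(Q) = (29 + Q)/(-14 + Q)
D(z, T) = -927 + z
-2463707 + D(2227, m(10)) = -2463707 + (-927 + 2227) = -2463707 + 1300 = -2462407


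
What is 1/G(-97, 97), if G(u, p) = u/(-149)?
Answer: 149/97 ≈ 1.5361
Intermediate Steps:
G(u, p) = -u/149 (G(u, p) = u*(-1/149) = -u/149)
1/G(-97, 97) = 1/(-1/149*(-97)) = 1/(97/149) = 149/97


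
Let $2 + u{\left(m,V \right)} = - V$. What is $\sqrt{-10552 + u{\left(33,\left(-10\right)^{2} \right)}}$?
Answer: $i \sqrt{10654} \approx 103.22 i$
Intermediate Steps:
$u{\left(m,V \right)} = -2 - V$
$\sqrt{-10552 + u{\left(33,\left(-10\right)^{2} \right)}} = \sqrt{-10552 - 102} = \sqrt{-10654} = i \sqrt{10654}$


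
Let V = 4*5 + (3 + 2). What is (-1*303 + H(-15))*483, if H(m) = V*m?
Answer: -327474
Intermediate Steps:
V = 25 (V = 20 + 5 = 25)
H(m) = 25*m
(-1*303 + H(-15))*483 = (-1*303 + 25*(-15))*483 = (-303 - 375)*483 = -678*483 = -327474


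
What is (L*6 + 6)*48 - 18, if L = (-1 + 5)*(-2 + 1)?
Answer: -882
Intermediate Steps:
L = -4 (L = 4*(-1) = -4)
(L*6 + 6)*48 - 18 = (-4*6 + 6)*48 - 18 = (-24 + 6)*48 - 18 = -18*48 - 18 = -864 - 18 = -882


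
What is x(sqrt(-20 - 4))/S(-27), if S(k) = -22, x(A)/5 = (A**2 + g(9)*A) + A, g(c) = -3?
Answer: 60/11 + 10*I*sqrt(6)/11 ≈ 5.4545 + 2.2268*I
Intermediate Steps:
x(A) = -10*A + 5*A**2 (x(A) = 5*((A**2 - 3*A) + A) = 5*(A**2 - 2*A) = -10*A + 5*A**2)
x(sqrt(-20 - 4))/S(-27) = (5*sqrt(-20 - 4)*(-2 + sqrt(-20 - 4)))/(-22) = (5*sqrt(-24)*(-2 + sqrt(-24)))*(-1/22) = (5*(2*I*sqrt(6))*(-2 + 2*I*sqrt(6)))*(-1/22) = (10*I*sqrt(6)*(-2 + 2*I*sqrt(6)))*(-1/22) = -5*I*sqrt(6)*(-2 + 2*I*sqrt(6))/11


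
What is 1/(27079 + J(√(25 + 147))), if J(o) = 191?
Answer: 1/27270 ≈ 3.6670e-5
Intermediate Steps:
1/(27079 + J(√(25 + 147))) = 1/(27079 + 191) = 1/27270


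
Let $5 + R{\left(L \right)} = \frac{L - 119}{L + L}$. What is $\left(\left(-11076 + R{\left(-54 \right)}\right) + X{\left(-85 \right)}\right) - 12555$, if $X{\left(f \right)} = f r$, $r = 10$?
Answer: $- \frac{2644315}{108} \approx -24484.0$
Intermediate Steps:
$R{\left(L \right)} = -5 + \frac{-119 + L}{2 L}$ ($R{\left(L \right)} = -5 + \frac{L - 119}{L + L} = -5 + \frac{-119 + L}{2 L}$)
$X{\left(f \right)} = 10 f$ ($X{\left(f \right)} = f 10 = 10 f$)
$\left(\left(-11076 + R{\left(-54 \right)}\right) + X{\left(-85 \right)}\right) - 12555 = \left(\left(-11076 + \frac{-119 - -486}{2 \left(-54\right)}\right) + 10 \left(-85\right)\right) - 12555 = \left(\left(-11076 + \frac{1}{2} \left(- \frac{1}{54}\right) \left(-119 + 486\right)\right) - 850\right) - 12555 = \left(\left(-11076 + \frac{1}{2} \left(- \frac{1}{54}\right) 367\right) - 850\right) - 12555 = \left(\left(-11076 - \frac{367}{108}\right) - 850\right) - 12555 = \left(- \frac{1196575}{108} - 850\right) - 12555 = - \frac{1288375}{108} - 12555 = - \frac{2644315}{108}$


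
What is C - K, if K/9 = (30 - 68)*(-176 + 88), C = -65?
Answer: -30161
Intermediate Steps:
K = 30096 (K = 9*((30 - 68)*(-176 + 88)) = 9*(-38*(-88)) = 9*3344 = 30096)
C - K = -65 - 1*30096 = -65 - 30096 = -30161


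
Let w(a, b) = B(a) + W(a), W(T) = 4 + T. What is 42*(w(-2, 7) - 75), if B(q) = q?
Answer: -3150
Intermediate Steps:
w(a, b) = 4 + 2*a (w(a, b) = a + (4 + a) = 4 + 2*a)
42*(w(-2, 7) - 75) = 42*((4 + 2*(-2)) - 75) = 42*((4 - 4) - 75) = 42*(0 - 75) = 42*(-75) = -3150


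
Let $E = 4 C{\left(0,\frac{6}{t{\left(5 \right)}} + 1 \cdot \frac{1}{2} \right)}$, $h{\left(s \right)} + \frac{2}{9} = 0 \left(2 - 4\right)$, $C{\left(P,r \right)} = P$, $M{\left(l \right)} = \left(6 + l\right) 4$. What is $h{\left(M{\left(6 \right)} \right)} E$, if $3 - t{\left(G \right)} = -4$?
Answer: $0$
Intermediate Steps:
$t{\left(G \right)} = 7$ ($t{\left(G \right)} = 3 - -4 = 3 + 4 = 7$)
$M{\left(l \right)} = 24 + 4 l$
$h{\left(s \right)} = - \frac{2}{9}$ ($h{\left(s \right)} = - \frac{2}{9} + 0 \left(2 - 4\right) = - \frac{2}{9} + 0 \left(-2\right) = - \frac{2}{9} + 0 = - \frac{2}{9}$)
$E = 0$ ($E = 4 \cdot 0 = 0$)
$h{\left(M{\left(6 \right)} \right)} E = \left(- \frac{2}{9}\right) 0 = 0$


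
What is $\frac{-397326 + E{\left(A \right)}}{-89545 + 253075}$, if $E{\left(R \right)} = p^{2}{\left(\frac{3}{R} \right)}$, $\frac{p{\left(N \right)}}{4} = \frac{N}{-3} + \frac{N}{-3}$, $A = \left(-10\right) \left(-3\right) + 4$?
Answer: $- \frac{57413599}{23630085} \approx -2.4297$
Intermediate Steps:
$A = 34$ ($A = 30 + 4 = 34$)
$p{\left(N \right)} = - \frac{8 N}{3}$ ($p{\left(N \right)} = 4 \left(\frac{N}{-3} + \frac{N}{-3}\right) = 4 \left(N \left(- \frac{1}{3}\right) + N \left(- \frac{1}{3}\right)\right) = 4 \left(- \frac{N}{3} - \frac{N}{3}\right) = 4 \left(- \frac{2 N}{3}\right) = - \frac{8 N}{3}$)
$E{\left(R \right)} = \frac{64}{R^{2}}$ ($E{\left(R \right)} = \left(- \frac{8 \frac{3}{R}}{3}\right)^{2} = \left(- \frac{8}{R}\right)^{2} = \frac{64}{R^{2}}$)
$\frac{-397326 + E{\left(A \right)}}{-89545 + 253075} = \frac{-397326 + \frac{64}{1156}}{-89545 + 253075} = \frac{-397326 + 64 \cdot \frac{1}{1156}}{163530} = \left(-397326 + \frac{16}{289}\right) \frac{1}{163530} = \left(- \frac{114827198}{289}\right) \frac{1}{163530} = - \frac{57413599}{23630085}$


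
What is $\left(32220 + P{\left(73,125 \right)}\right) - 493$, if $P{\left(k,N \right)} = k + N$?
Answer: $31925$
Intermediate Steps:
$P{\left(k,N \right)} = N + k$
$\left(32220 + P{\left(73,125 \right)}\right) - 493 = \left(32220 + \left(125 + 73\right)\right) - 493 = \left(32220 + 198\right) - 493 = 32418 - 493 = 31925$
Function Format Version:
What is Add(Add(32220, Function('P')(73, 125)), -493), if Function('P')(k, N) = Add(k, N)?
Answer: 31925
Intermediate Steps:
Function('P')(k, N) = Add(N, k)
Add(Add(32220, Function('P')(73, 125)), -493) = Add(Add(32220, Add(125, 73)), -493) = Add(Add(32220, 198), -493) = Add(32418, -493) = 31925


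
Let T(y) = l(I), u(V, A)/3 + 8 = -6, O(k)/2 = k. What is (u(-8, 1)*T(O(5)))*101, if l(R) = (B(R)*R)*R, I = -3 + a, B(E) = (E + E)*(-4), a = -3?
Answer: -7330176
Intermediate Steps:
O(k) = 2*k
B(E) = -8*E (B(E) = (2*E)*(-4) = -8*E)
I = -6 (I = -3 - 3 = -6)
u(V, A) = -42 (u(V, A) = -24 + 3*(-6) = -24 - 18 = -42)
l(R) = -8*R³ (l(R) = ((-8*R)*R)*R = (-8*R²)*R = -8*R³)
T(y) = 1728 (T(y) = -8*(-6)³ = -8*(-216) = 1728)
(u(-8, 1)*T(O(5)))*101 = -42*1728*101 = -72576*101 = -7330176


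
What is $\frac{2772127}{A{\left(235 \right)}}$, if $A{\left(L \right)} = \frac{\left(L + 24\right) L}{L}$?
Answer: $\frac{2772127}{259} \approx 10703.0$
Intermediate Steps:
$A{\left(L \right)} = 24 + L$ ($A{\left(L \right)} = \frac{\left(24 + L\right) L}{L} = \frac{L \left(24 + L\right)}{L} = 24 + L$)
$\frac{2772127}{A{\left(235 \right)}} = \frac{2772127}{24 + 235} = \frac{2772127}{259}$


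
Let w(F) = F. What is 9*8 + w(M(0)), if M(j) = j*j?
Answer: 72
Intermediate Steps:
M(j) = j²
9*8 + w(M(0)) = 9*8 + 0² = 72 + 0 = 72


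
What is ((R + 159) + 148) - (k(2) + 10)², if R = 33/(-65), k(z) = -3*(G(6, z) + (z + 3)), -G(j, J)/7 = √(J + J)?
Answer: -69063/65 ≈ -1062.5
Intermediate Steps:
G(j, J) = -7*√2*√J (G(j, J) = -7*√(J + J) = -7*√2*√J)
k(z) = -9 - 3*z + 21*√2*√z (k(z) = -3*(-7*√2*√z + (z + 3)) = -3*(-7*√2*√z + (3 + z)) = -3*(3 + z - 7*√2*√z) = -9 - 3*z + 21*√2*√z)
R = -33/65 (R = 33*(-1/65) = -33/65 ≈ -0.50769)
((R + 159) + 148) - (k(2) + 10)² = ((-33/65 + 159) + 148) - ((-9 - 3*2 + 21*√2*√2) + 10)² = (10302/65 + 148) - ((-9 - 6 + 42) + 10)² = 19922/65 - (27 + 10)² = 19922/65 - 1*37² = 19922/65 - 1*1369 = 19922/65 - 1369 = -69063/65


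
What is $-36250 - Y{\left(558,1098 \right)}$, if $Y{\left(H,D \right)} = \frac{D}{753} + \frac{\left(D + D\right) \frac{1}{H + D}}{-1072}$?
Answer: $- \frac{448695592881}{12377312} \approx -36251.0$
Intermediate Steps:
$Y{\left(H,D \right)} = \frac{D}{753} - \frac{D}{536 \left(D + H\right)}$ ($Y{\left(H,D \right)} = D \frac{1}{753} + \frac{2 D}{D + H} \left(- \frac{1}{1072}\right) = \frac{D}{753} + \frac{2 D}{D + H} \left(- \frac{1}{1072}\right) = \frac{D}{753} - \frac{D}{536 \left(D + H\right)}$)
$-36250 - Y{\left(558,1098 \right)} = -36250 - \frac{1}{403608} \cdot 1098 \frac{1}{1098 + 558} \left(-753 + 536 \cdot 1098 + 536 \cdot 558\right) = -36250 - \frac{1}{403608} \cdot 1098 \cdot \frac{1}{1656} \left(-753 + 588528 + 299088\right) = -36250 - \frac{1}{403608} \cdot 1098 \cdot \frac{1}{1656} \cdot 886863 = -36250 - \frac{18032881}{12377312} = - \frac{448695592881}{12377312}$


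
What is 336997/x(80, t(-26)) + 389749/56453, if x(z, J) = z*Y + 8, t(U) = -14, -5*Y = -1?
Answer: 19033845617/1354872 ≈ 14048.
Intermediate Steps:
Y = 1/5 (Y = -1/5*(-1) = 1/5 ≈ 0.20000)
x(z, J) = 8 + z/5 (x(z, J) = z*(1/5) + 8 = z/5 + 8 = 8 + z/5)
336997/x(80, t(-26)) + 389749/56453 = 336997/(8 + (1/5)*80) + 389749/56453 = 336997/(8 + 16) + 389749*(1/56453) = 336997/24 + 389749/56453 = 19033845617/1354872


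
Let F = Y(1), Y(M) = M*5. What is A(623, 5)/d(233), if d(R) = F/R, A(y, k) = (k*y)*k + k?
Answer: 726028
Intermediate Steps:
A(y, k) = k + y*k**2 (A(y, k) = y*k**2 + k = k + y*k**2)
Y(M) = 5*M
F = 5 (F = 5*1 = 5)
d(R) = 5/R
A(623, 5)/d(233) = (5*(1 + 5*623))/((5/233)) = (5*(1 + 3115))/((5*(1/233))) = (5*3116)/(5/233) = 15580*(233/5) = 726028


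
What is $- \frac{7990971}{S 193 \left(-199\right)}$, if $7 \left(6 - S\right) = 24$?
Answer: $\frac{18645599}{230442} \approx 80.912$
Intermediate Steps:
$S = \frac{18}{7}$ ($S = 6 - \frac{24}{7} = \frac{18}{7} \approx 2.5714$)
$- \frac{7990971}{S 193 \left(-199\right)} = - \frac{7990971}{\frac{18}{7} \cdot 193 \left(-199\right)} = - \frac{7990971}{\frac{3474}{7} \left(-199\right)} = - \frac{7990971}{- \frac{691326}{7}} = \left(-7990971\right) \left(- \frac{7}{691326}\right) = \frac{18645599}{230442}$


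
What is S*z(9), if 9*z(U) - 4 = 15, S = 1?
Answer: 19/9 ≈ 2.1111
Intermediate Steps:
z(U) = 19/9 (z(U) = 4/9 + (1/9)*15 = 4/9 + 5/3 = 19/9)
S*z(9) = 1*(19/9) = 19/9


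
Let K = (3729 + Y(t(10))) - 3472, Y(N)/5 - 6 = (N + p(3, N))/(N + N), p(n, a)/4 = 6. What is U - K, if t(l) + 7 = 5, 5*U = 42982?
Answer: 83369/10 ≈ 8336.9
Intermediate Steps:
U = 42982/5 (U = (⅕)*42982 = 42982/5 ≈ 8596.4)
t(l) = -2 (t(l) = -7 + 5 = -2)
p(n, a) = 24 (p(n, a) = 4*6 = 24)
Y(N) = 30 + 5*(24 + N)/(2*N) (Y(N) = 30 + 5*((N + 24)/(N + N)) = 30 + 5*((24 + N)/((2*N))) = 30 + 5*((24 + N)*(1/(2*N))) = 30 + 5*((24 + N)/(2*N)) = 30 + 5*(24 + N)/(2*N))
K = 519/2 (K = (3729 + (65/2 + 60/(-2))) - 3472 = (3729 + (65/2 + 60*(-½))) - 3472 = (3729 + (65/2 - 30)) - 3472 = (3729 + 5/2) - 3472 = 7463/2 - 3472 = 519/2 ≈ 259.50)
U - K = 42982/5 - 1*519/2 = 42982/5 - 519/2 = 83369/10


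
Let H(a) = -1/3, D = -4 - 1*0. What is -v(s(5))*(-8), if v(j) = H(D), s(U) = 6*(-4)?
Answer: -8/3 ≈ -2.6667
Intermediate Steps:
s(U) = -24
D = -4 (D = -4 + 0 = -4)
H(a) = -1/3 (H(a) = -1*1/3 = -1/3)
v(j) = -1/3
-v(s(5))*(-8) = -(-1/3*(-8)) = -8/3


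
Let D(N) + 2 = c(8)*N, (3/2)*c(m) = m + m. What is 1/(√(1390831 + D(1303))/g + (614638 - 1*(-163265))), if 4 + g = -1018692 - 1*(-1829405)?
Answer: 1533828099494393829/1193169480080987438546404 - 810709*√12642549/1193169480080987438546404 ≈ 1.2855e-6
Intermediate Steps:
c(m) = 4*m/3 (c(m) = 2*(m + m)/3 = 2*(2*m)/3 = 4*m/3)
D(N) = -2 + 32*N/3 (D(N) = -2 + ((4/3)*8)*N = -2 + 32*N/3)
g = 810709 (g = -4 + (-1018692 - 1*(-1829405)) = -4 + (-1018692 + 1829405) = -4 + 810713 = 810709)
1/(√(1390831 + D(1303))/g + (614638 - 1*(-163265))) = 1/(√(1390831 + (-2 + (32/3)*1303))/810709 + (614638 - 1*(-163265))) = 1/(√(1390831 + (-2 + 41696/3))*(1/810709) + (614638 + 163265)) = 1/(√(1390831 + 41690/3)*(1/810709) + 777903) = 1/(√(4214183/3)*(1/810709) + 777903) = 1/((√12642549/3)*(1/810709) + 777903) = 1/(√12642549/2432127 + 777903) = 1/(777903 + √12642549/2432127)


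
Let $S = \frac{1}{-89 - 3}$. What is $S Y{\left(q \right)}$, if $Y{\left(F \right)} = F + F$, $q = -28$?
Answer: $\frac{14}{23} \approx 0.6087$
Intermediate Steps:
$S = - \frac{1}{92}$ ($S = \frac{1}{-92} = - \frac{1}{92} \approx -0.01087$)
$Y{\left(F \right)} = 2 F$
$S Y{\left(q \right)} = - \frac{2 \left(-28\right)}{92} = \left(- \frac{1}{92}\right) \left(-56\right) = \frac{14}{23}$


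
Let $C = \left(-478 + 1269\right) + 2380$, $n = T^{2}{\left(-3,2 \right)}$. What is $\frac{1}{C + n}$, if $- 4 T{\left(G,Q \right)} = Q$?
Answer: $\frac{4}{12685} \approx 0.00031533$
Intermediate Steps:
$T{\left(G,Q \right)} = - \frac{Q}{4}$
$n = \frac{1}{4}$ ($n = \left(\left(- \frac{1}{4}\right) 2\right)^{2} = \left(- \frac{1}{2}\right)^{2} = \frac{1}{4} \approx 0.25$)
$C = 3171$ ($C = 791 + 2380 = 3171$)
$\frac{1}{C + n} = \frac{1}{3171 + \frac{1}{4}} = \frac{1}{\frac{12685}{4}} = \frac{4}{12685}$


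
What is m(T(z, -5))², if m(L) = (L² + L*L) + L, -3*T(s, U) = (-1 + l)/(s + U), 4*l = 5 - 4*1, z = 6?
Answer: 9/64 ≈ 0.14063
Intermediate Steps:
l = ¼ (l = (5 - 4*1)/4 = (5 - 4)/4 = (¼)*1 = ¼ ≈ 0.25000)
T(s, U) = 1/(4*(U + s)) (T(s, U) = -(-1 + ¼)/(3*(s + U)) = -(-1)/(4*(U + s)) = 1/(4*(U + s)))
m(L) = L + 2*L² (m(L) = (L² + L²) + L = 2*L² + L = L + 2*L²)
m(T(z, -5))² = ((1/(4*(-5 + 6)))*(1 + 2*(1/(4*(-5 + 6)))))² = (((¼)/1)*(1 + 2*((¼)/1)))² = (((¼)*1)*(1 + 2*((¼)*1)))² = ((1 + 2*(¼))/4)² = ((1 + ½)/4)² = ((¼)*(3/2))² = (3/8)² = 9/64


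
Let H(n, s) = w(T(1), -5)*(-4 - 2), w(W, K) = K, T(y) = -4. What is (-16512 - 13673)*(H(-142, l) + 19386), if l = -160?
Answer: -586071960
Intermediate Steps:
H(n, s) = 30 (H(n, s) = -5*(-4 - 2) = -5*(-6) = 30)
(-16512 - 13673)*(H(-142, l) + 19386) = (-16512 - 13673)*(30 + 19386) = -30185*19416 = -586071960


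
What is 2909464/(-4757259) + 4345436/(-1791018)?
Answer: -4313877819046/1420056083277 ≈ -3.0378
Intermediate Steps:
2909464/(-4757259) + 4345436/(-1791018) = 2909464*(-1/4757259) + 4345436*(-1/1791018) = -2909464/4757259 - 2172718/895509 = -4313877819046/1420056083277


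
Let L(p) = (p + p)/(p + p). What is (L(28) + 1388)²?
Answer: 1929321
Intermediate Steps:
L(p) = 1 (L(p) = (2*p)/((2*p)) = (2*p)*(1/(2*p)) = 1)
(L(28) + 1388)² = (1 + 1388)² = 1389² = 1929321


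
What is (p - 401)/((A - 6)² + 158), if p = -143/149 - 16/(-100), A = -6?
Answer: -748352/562475 ≈ -1.3305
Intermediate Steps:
p = -2979/3725 (p = -143*1/149 - 16*(-1/100) = -143/149 + 4/25 = -2979/3725 ≈ -0.79973)
(p - 401)/((A - 6)² + 158) = (-2979/3725 - 401)/((-6 - 6)² + 158) = -1496704/(3725*((-12)² + 158)) = -1496704/(3725*(144 + 158)) = -1496704/3725/302 = -1496704/3725*1/302 = -748352/562475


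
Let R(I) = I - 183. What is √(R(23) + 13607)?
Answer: √13447 ≈ 115.96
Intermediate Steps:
R(I) = -183 + I
√(R(23) + 13607) = √((-183 + 23) + 13607) = √(-160 + 13607) = √13447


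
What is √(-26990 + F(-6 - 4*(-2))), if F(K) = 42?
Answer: 2*I*√6737 ≈ 164.16*I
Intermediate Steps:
√(-26990 + F(-6 - 4*(-2))) = √(-26990 + 42) = √(-26948) = 2*I*√6737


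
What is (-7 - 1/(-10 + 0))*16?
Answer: -552/5 ≈ -110.40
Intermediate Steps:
(-7 - 1/(-10 + 0))*16 = (-7 - 1/(-10))*16 = (-7 - 1*(-⅒))*16 = (-7 + ⅒)*16 = -69/10*16 = -552/5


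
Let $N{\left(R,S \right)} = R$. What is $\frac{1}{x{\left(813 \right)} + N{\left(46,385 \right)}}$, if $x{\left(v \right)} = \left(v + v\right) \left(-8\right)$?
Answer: $- \frac{1}{12962} \approx -7.7149 \cdot 10^{-5}$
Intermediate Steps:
$x{\left(v \right)} = - 16 v$ ($x{\left(v \right)} = 2 v \left(-8\right) = - 16 v$)
$\frac{1}{x{\left(813 \right)} + N{\left(46,385 \right)}} = \frac{1}{\left(-16\right) 813 + 46} = \frac{1}{-13008 + 46} = \frac{1}{-12962} = - \frac{1}{12962}$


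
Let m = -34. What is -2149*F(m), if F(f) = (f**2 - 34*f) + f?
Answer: -4895422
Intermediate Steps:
F(f) = f**2 - 33*f
-2149*F(m) = -(-73066)*(-33 - 34) = -(-73066)*(-67) = -2149*2278 = -4895422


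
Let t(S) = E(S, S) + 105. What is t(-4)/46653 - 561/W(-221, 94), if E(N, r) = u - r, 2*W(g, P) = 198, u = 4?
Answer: -264254/46653 ≈ -5.6642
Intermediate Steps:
W(g, P) = 99 (W(g, P) = (½)*198 = 99)
E(N, r) = 4 - r
t(S) = 109 - S (t(S) = (4 - S) + 105 = 109 - S)
t(-4)/46653 - 561/W(-221, 94) = (109 - 1*(-4))/46653 - 561/99 = (109 + 4)*(1/46653) - 561*1/99 = 113*(1/46653) - 17/3 = 113/46653 - 17/3 = -264254/46653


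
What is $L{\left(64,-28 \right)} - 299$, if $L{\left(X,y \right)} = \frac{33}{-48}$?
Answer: $- \frac{4795}{16} \approx -299.69$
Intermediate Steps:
$L{\left(X,y \right)} = - \frac{11}{16}$ ($L{\left(X,y \right)} = 33 \left(- \frac{1}{48}\right) = - \frac{11}{16}$)
$L{\left(64,-28 \right)} - 299 = - \frac{11}{16} - 299 = - \frac{4795}{16}$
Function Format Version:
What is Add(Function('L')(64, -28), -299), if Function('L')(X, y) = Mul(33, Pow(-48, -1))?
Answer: Rational(-4795, 16) ≈ -299.69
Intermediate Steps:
Function('L')(X, y) = Rational(-11, 16) (Function('L')(X, y) = Mul(33, Rational(-1, 48)) = Rational(-11, 16))
Add(Function('L')(64, -28), -299) = Add(Rational(-11, 16), -299) = Rational(-4795, 16)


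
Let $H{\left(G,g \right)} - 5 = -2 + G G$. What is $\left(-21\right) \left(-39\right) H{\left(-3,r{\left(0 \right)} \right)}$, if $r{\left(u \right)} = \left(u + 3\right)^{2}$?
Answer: $9828$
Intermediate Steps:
$r{\left(u \right)} = \left(3 + u\right)^{2}$
$H{\left(G,g \right)} = 3 + G^{2}$ ($H{\left(G,g \right)} = 5 + \left(-2 + G G\right) = 5 + \left(-2 + G^{2}\right) = 3 + G^{2}$)
$\left(-21\right) \left(-39\right) H{\left(-3,r{\left(0 \right)} \right)} = \left(-21\right) \left(-39\right) \left(3 + \left(-3\right)^{2}\right) = 819 \left(3 + 9\right) = 819 \cdot 12 = 9828$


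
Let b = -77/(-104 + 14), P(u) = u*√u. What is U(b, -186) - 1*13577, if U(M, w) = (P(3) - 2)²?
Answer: -13546 - 12*√3 ≈ -13567.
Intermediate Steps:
P(u) = u^(3/2)
b = 77/90 (b = -77/(-90) = -77*(-1/90) = 77/90 ≈ 0.85556)
U(M, w) = (-2 + 3*√3)² (U(M, w) = (3^(3/2) - 2)² = (3*√3 - 2)² = (-2 + 3*√3)²)
U(b, -186) - 1*13577 = (31 - 12*√3) - 1*13577 = (31 - 12*√3) - 13577 = -13546 - 12*√3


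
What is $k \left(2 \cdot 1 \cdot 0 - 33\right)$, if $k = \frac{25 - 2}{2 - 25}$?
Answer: $33$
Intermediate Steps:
$k = -1$ ($k = \frac{23}{-23} = 23 \left(- \frac{1}{23}\right) = -1$)
$k \left(2 \cdot 1 \cdot 0 - 33\right) = - (2 \cdot 1 \cdot 0 - 33) = - (2 \cdot 0 - 33) = - (0 - 33) = \left(-1\right) \left(-33\right) = 33$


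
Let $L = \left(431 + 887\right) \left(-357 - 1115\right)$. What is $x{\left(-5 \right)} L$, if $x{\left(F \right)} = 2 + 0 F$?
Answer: $-3880192$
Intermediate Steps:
$x{\left(F \right)} = 2$ ($x{\left(F \right)} = 2 + 0 = 2$)
$L = -1940096$ ($L = 1318 \left(-1472\right) = -1940096$)
$x{\left(-5 \right)} L = 2 \left(-1940096\right) = -3880192$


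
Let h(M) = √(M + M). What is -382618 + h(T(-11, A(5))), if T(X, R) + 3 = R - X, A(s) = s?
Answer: -382618 + √26 ≈ -3.8261e+5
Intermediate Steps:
T(X, R) = -3 + R - X (T(X, R) = -3 + (R - X) = -3 + R - X)
h(M) = √2*√M (h(M) = √(2*M) = √2*√M)
-382618 + h(T(-11, A(5))) = -382618 + √2*√(-3 + 5 - 1*(-11)) = -382618 + √2*√(-3 + 5 + 11) = -382618 + √2*√13 = -382618 + √26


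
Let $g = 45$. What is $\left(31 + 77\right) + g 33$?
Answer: $1593$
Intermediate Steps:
$\left(31 + 77\right) + g 33 = \left(31 + 77\right) + 45 \cdot 33 = 108 + 1485 = 1593$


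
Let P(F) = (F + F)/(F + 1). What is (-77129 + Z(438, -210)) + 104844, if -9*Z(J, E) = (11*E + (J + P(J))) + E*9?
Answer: 37050869/1317 ≈ 28133.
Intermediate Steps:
P(F) = 2*F/(1 + F) (P(F) = (2*F)/(1 + F) = 2*F/(1 + F))
Z(J, E) = -20*E/9 - J/9 - 2*J/(9*(1 + J)) (Z(J, E) = -((11*E + (J + 2*J/(1 + J))) + E*9)/9 = -((J + 11*E + 2*J/(1 + J)) + 9*E)/9 = -(J + 20*E + 2*J/(1 + J))/9 = -20*E/9 - J/9 - 2*J/(9*(1 + J)))
(-77129 + Z(438, -210)) + 104844 = (-77129 + (-2*438 + (1 + 438)*(-1*438 - 20*(-210)))/(9*(1 + 438))) + 104844 = (-77129 + (1/9)*(-876 + 439*(-438 + 4200))/439) + 104844 = (-77129 + (1/9)*(1/439)*(-876 + 439*3762)) + 104844 = (-77129 + (1/9)*(1/439)*(-876 + 1651518)) + 104844 = (-77129 + (1/9)*(1/439)*1650642) + 104844 = (-77129 + 550214/1317) + 104844 = -101028679/1317 + 104844 = 37050869/1317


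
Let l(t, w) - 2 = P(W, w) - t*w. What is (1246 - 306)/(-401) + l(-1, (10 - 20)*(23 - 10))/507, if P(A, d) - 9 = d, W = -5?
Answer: -192143/67769 ≈ -2.8353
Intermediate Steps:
P(A, d) = 9 + d
l(t, w) = 11 + w - t*w (l(t, w) = 2 + ((9 + w) - t*w) = 2 + (9 + w - t*w) = 11 + w - t*w)
(1246 - 306)/(-401) + l(-1, (10 - 20)*(23 - 10))/507 = (1246 - 306)/(-401) + (11 + (10 - 20)*(23 - 10) - 1*(-1)*(10 - 20)*(23 - 10))/507 = 940*(-1/401) + (11 - 10*13 - 1*(-1)*(-10*13))*(1/507) = -940/401 + (11 - 130 - 1*(-1)*(-130))*(1/507) = -940/401 + (11 - 130 - 130)*(1/507) = -940/401 - 249*1/507 = -940/401 - 83/169 = -192143/67769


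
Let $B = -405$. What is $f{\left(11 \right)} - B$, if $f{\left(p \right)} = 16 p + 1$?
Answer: $582$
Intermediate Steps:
$f{\left(p \right)} = 1 + 16 p$
$f{\left(11 \right)} - B = \left(1 + 16 \cdot 11\right) - -405 = \left(1 + 176\right) + 405 = 177 + 405 = 582$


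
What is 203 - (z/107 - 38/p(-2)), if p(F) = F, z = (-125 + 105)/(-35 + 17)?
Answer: 177182/963 ≈ 183.99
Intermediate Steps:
z = 10/9 (z = -20/(-18) = -20*(-1/18) = 10/9 ≈ 1.1111)
203 - (z/107 - 38/p(-2)) = 203 - ((10/9)/107 - 38/(-2)) = 203 - ((10/9)*(1/107) - 38*(-½)) = 203 - (10/963 + 19) = 203 - 1*18307/963 = 203 - 18307/963 = 177182/963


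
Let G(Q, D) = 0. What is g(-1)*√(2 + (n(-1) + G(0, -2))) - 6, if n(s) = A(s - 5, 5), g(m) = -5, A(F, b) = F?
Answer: -6 - 10*I ≈ -6.0 - 10.0*I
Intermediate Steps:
n(s) = -5 + s (n(s) = s - 5 = -5 + s)
g(-1)*√(2 + (n(-1) + G(0, -2))) - 6 = -5*√(2 + ((-5 - 1) + 0)) - 6 = -5*√(2 + (-6 + 0)) - 6 = -5*√(2 - 6) - 6 = -10*I - 6 = -6 - 10*I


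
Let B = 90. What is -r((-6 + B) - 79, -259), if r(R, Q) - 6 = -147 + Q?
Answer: 400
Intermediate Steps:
r(R, Q) = -141 + Q (r(R, Q) = 6 + (-147 + Q) = -141 + Q)
-r((-6 + B) - 79, -259) = -(-141 - 259) = -1*(-400) = 400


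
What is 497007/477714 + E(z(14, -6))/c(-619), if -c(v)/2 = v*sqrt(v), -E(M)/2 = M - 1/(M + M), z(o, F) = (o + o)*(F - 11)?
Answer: 165669/159238 - 453151*I*sqrt(619)/364769272 ≈ 1.0404 - 0.030908*I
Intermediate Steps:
z(o, F) = 2*o*(-11 + F) (z(o, F) = (2*o)*(-11 + F) = 2*o*(-11 + F))
E(M) = 1/M - 2*M (E(M) = -2*(M - 1/(M + M)) = -2*(M - 1/(2*M)) = 1/M - 2*M)
c(v) = -2*v**(3/2) (c(v) = -2*v*sqrt(v) = -2*v**(3/2))
497007/477714 + E(z(14, -6))/c(-619) = 497007/477714 + (1/(2*14*(-11 - 6)) - 4*14*(-11 - 6))/((-(-1238)*I*sqrt(619))) = 497007*(1/477714) + (1/(2*14*(-17)) - 4*14*(-17))/((-(-1238)*I*sqrt(619))) = 165669/159238 + (1/(-476) - 2*(-476))/((1238*I*sqrt(619))) = 165669/159238 + (-1/476 + 952)*(-I*sqrt(619)/766322) = 165669/159238 + 453151*(-I*sqrt(619)/766322)/476 = 165669/159238 - 453151*I*sqrt(619)/364769272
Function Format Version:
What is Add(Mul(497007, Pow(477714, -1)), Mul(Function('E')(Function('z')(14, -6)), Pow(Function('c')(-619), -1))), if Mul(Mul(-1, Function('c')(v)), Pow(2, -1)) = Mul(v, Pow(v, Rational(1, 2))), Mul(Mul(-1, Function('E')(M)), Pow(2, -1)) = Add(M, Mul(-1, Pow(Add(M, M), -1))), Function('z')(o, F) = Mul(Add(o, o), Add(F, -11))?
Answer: Add(Rational(165669, 159238), Mul(Rational(-453151, 364769272), I, Pow(619, Rational(1, 2)))) ≈ Add(1.0404, Mul(-0.030908, I))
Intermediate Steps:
Function('z')(o, F) = Mul(2, o, Add(-11, F)) (Function('z')(o, F) = Mul(Mul(2, o), Add(-11, F)) = Mul(2, o, Add(-11, F)))
Function('E')(M) = Add(Pow(M, -1), Mul(-2, M)) (Function('E')(M) = Mul(-2, Add(M, Mul(-1, Pow(Add(M, M), -1)))) = Mul(-2, Add(M, Mul(-1, Pow(Mul(2, M), -1)))) = Mul(-2, Add(M, Mul(-1, Mul(Rational(1, 2), Pow(M, -1))))) = Mul(-2, Add(M, Mul(Rational(-1, 2), Pow(M, -1)))) = Add(Pow(M, -1), Mul(-2, M)))
Function('c')(v) = Mul(-2, Pow(v, Rational(3, 2))) (Function('c')(v) = Mul(-2, Mul(v, Pow(v, Rational(1, 2)))) = Mul(-2, Pow(v, Rational(3, 2))))
Add(Mul(497007, Pow(477714, -1)), Mul(Function('E')(Function('z')(14, -6)), Pow(Function('c')(-619), -1))) = Add(Mul(497007, Pow(477714, -1)), Mul(Add(Pow(Mul(2, 14, Add(-11, -6)), -1), Mul(-2, Mul(2, 14, Add(-11, -6)))), Pow(Mul(-2, Pow(-619, Rational(3, 2))), -1))) = Add(Mul(497007, Rational(1, 477714)), Mul(Add(Pow(Mul(2, 14, -17), -1), Mul(-2, Mul(2, 14, -17))), Pow(Mul(-2, Mul(-619, I, Pow(619, Rational(1, 2)))), -1))) = Add(Rational(165669, 159238), Mul(Add(Pow(-476, -1), Mul(-2, -476)), Pow(Mul(1238, I, Pow(619, Rational(1, 2))), -1))) = Add(Rational(165669, 159238), Mul(Add(Rational(-1, 476), 952), Mul(Rational(-1, 766322), I, Pow(619, Rational(1, 2))))) = Add(Rational(165669, 159238), Mul(Rational(453151, 476), Mul(Rational(-1, 766322), I, Pow(619, Rational(1, 2))))) = Add(Rational(165669, 159238), Mul(Rational(-453151, 364769272), I, Pow(619, Rational(1, 2))))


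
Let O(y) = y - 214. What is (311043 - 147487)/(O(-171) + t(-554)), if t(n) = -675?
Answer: -40889/265 ≈ -154.30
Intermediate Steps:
O(y) = -214 + y
(311043 - 147487)/(O(-171) + t(-554)) = (311043 - 147487)/((-214 - 171) - 675) = 163556/(-385 - 675) = 163556/(-1060) = 163556*(-1/1060) = -40889/265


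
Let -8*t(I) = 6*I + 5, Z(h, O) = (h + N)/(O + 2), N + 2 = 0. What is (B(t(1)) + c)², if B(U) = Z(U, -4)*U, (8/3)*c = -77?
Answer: 15944049/16384 ≈ 973.15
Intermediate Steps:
N = -2 (N = -2 + 0 = -2)
Z(h, O) = (-2 + h)/(2 + O) (Z(h, O) = (h - 2)/(O + 2) = (-2 + h)/(2 + O))
c = -231/8 (c = (3/8)*(-77) = -231/8 ≈ -28.875)
t(I) = -5/8 - 3*I/4 (t(I) = -(6*I + 5)/8 = -(5 + 6*I)/8 = -5/8 - 3*I/4)
B(U) = U*(1 - U/2) (B(U) = ((-2 + U)/(2 - 4))*U = ((-2 + U)/(-2))*U = (-(-2 + U)/2)*U = (1 - U/2)*U = U*(1 - U/2))
(B(t(1)) + c)² = ((-5/8 - ¾*1)*(2 - (-5/8 - ¾*1))/2 - 231/8)² = ((-5/8 - ¾)*(2 - (-5/8 - ¾))/2 - 231/8)² = ((½)*(-11/8)*(2 - 1*(-11/8)) - 231/8)² = ((½)*(-11/8)*(2 + 11/8) - 231/8)² = ((½)*(-11/8)*(27/8) - 231/8)² = (-297/128 - 231/8)² = (-3993/128)² = 15944049/16384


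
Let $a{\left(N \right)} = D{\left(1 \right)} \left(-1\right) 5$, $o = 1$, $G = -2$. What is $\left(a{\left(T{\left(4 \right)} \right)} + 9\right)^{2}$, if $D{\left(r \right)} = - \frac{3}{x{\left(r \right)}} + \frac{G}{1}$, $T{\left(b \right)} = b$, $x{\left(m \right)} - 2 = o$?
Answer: $576$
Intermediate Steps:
$x{\left(m \right)} = 3$ ($x{\left(m \right)} = 2 + 1 = 3$)
$D{\left(r \right)} = -3$ ($D{\left(r \right)} = - \frac{3}{3} - \frac{2}{1} = \left(-3\right) \frac{1}{3} - 2 = -1 - 2 = -3$)
$a{\left(N \right)} = 15$ ($a{\left(N \right)} = \left(-3\right) \left(-1\right) 5 = 3 \cdot 5 = 15$)
$\left(a{\left(T{\left(4 \right)} \right)} + 9\right)^{2} = \left(15 + 9\right)^{2} = 24^{2} = 576$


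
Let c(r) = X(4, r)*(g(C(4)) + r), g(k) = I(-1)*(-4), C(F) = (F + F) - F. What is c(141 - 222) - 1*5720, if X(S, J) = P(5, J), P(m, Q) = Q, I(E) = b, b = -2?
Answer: 193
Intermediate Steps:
I(E) = -2
C(F) = F (C(F) = 2*F - F = F)
X(S, J) = J
g(k) = 8 (g(k) = -2*(-4) = 8)
c(r) = r*(8 + r)
c(141 - 222) - 1*5720 = (141 - 222)*(8 + (141 - 222)) - 1*5720 = -81*(8 - 81) - 5720 = -81*(-73) - 5720 = 5913 - 5720 = 193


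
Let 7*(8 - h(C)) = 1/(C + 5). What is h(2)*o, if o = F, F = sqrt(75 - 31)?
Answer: 782*sqrt(11)/49 ≈ 52.931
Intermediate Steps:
h(C) = 8 - 1/(7*(5 + C)) (h(C) = 8 - 1/(7*(C + 5)) = 8 - 1/(7*(5 + C)))
F = 2*sqrt(11) (F = sqrt(44) = 2*sqrt(11) ≈ 6.6332)
o = 2*sqrt(11) ≈ 6.6332
h(2)*o = ((279 + 56*2)/(7*(5 + 2)))*(2*sqrt(11)) = ((1/7)*(279 + 112)/7)*(2*sqrt(11)) = ((1/7)*(1/7)*391)*(2*sqrt(11)) = 391*(2*sqrt(11))/49 = 782*sqrt(11)/49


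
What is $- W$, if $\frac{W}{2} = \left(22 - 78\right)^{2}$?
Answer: $-6272$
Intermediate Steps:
$W = 6272$ ($W = 2 \left(22 - 78\right)^{2} = 2 \left(-56\right)^{2} = 2 \cdot 3136 = 6272$)
$- W = \left(-1\right) 6272 = -6272$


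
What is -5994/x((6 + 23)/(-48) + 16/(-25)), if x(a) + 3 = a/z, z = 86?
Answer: 618580800/311093 ≈ 1988.4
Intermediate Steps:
x(a) = -3 + a/86
-5994/x((6 + 23)/(-48) + 16/(-25)) = -5994/(-3 + ((6 + 23)/(-48) + 16/(-25))/86) = -5994/(-3 + (29*(-1/48) + 16*(-1/25))/86) = -5994/(-3 + (-29/48 - 16/25)/86) = -5994/(-3 + (1/86)*(-1493/1200)) = -5994/(-3 - 1493/103200) = -5994/(-311093/103200) = -5994*(-103200/311093) = 618580800/311093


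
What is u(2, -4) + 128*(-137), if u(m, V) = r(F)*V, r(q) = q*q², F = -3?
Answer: -17428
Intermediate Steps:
r(q) = q³
u(m, V) = -27*V (u(m, V) = (-3)³*V = -27*V)
u(2, -4) + 128*(-137) = -27*(-4) + 128*(-137) = 108 - 17536 = -17428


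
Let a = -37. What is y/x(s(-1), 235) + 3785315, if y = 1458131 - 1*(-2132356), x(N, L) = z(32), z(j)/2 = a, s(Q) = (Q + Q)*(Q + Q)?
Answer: 276522823/74 ≈ 3.7368e+6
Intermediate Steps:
s(Q) = 4*Q**2 (s(Q) = (2*Q)*(2*Q) = 4*Q**2)
z(j) = -74 (z(j) = 2*(-37) = -74)
x(N, L) = -74
y = 3590487 (y = 1458131 + 2132356 = 3590487)
y/x(s(-1), 235) + 3785315 = 3590487/(-74) + 3785315 = 3590487*(-1/74) + 3785315 = -3590487/74 + 3785315 = 276522823/74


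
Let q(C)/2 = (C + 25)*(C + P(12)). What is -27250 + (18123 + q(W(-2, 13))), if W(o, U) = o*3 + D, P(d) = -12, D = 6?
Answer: -9727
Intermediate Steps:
W(o, U) = 6 + 3*o (W(o, U) = o*3 + 6 = 3*o + 6 = 6 + 3*o)
q(C) = 2*(-12 + C)*(25 + C) (q(C) = 2*((C + 25)*(C - 12)) = 2*((25 + C)*(-12 + C)) = 2*((-12 + C)*(25 + C)) = 2*(-12 + C)*(25 + C))
-27250 + (18123 + q(W(-2, 13))) = -27250 + (18123 + (-600 + 2*(6 + 3*(-2))**2 + 26*(6 + 3*(-2)))) = -27250 + (18123 + (-600 + 2*(6 - 6)**2 + 26*(6 - 6))) = -27250 + (18123 + (-600 + 2*0**2 + 26*0)) = -27250 + (18123 + (-600 + 2*0 + 0)) = -27250 + (18123 + (-600 + 0 + 0)) = -27250 + (18123 - 600) = -27250 + 17523 = -9727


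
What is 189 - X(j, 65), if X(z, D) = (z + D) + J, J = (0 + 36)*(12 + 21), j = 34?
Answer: -1098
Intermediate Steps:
J = 1188 (J = 36*33 = 1188)
X(z, D) = 1188 + D + z (X(z, D) = (z + D) + 1188 = (D + z) + 1188 = 1188 + D + z)
189 - X(j, 65) = 189 - (1188 + 65 + 34) = 189 - 1*1287 = 189 - 1287 = -1098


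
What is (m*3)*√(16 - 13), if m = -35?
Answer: -105*√3 ≈ -181.87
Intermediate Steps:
(m*3)*√(16 - 13) = (-35*3)*√(16 - 13) = -105*√3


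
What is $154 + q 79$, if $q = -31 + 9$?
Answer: $-1584$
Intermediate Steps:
$q = -22$
$154 + q 79 = 154 - 1738 = -1584$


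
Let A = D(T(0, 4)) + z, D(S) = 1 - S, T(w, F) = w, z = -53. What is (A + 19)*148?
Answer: -4884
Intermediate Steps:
A = -52 (A = (1 - 1*0) - 53 = (1 + 0) - 53 = 1 - 53 = -52)
(A + 19)*148 = (-52 + 19)*148 = -33*148 = -4884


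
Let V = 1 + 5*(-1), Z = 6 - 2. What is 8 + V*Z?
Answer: -8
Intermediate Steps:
Z = 4
V = -4 (V = 1 - 5 = -4)
8 + V*Z = 8 - 4*4 = 8 - 16 = -8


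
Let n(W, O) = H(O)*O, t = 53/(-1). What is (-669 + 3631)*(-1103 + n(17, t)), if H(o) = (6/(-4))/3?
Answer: -3188593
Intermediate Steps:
t = -53 (t = 53*(-1) = -53)
H(o) = -1/2 (H(o) = (6*(-1/4))*(1/3) = -3/2*1/3 = -1/2)
n(W, O) = -O/2
(-669 + 3631)*(-1103 + n(17, t)) = (-669 + 3631)*(-1103 - 1/2*(-53)) = 2962*(-1103 + 53/2) = 2962*(-2153/2) = -3188593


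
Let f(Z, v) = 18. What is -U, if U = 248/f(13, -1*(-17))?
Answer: -124/9 ≈ -13.778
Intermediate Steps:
U = 124/9 (U = 248/18 = 248*(1/18) = 124/9 ≈ 13.778)
-U = -1*124/9 = -124/9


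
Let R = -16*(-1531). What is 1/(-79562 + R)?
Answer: -1/55066 ≈ -1.8160e-5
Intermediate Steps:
R = 24496
1/(-79562 + R) = 1/(-79562 + 24496) = 1/(-55066) = -1/55066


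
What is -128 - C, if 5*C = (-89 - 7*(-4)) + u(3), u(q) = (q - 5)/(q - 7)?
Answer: -1159/10 ≈ -115.90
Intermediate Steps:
u(q) = (-5 + q)/(-7 + q)
C = -121/10 (C = ((-89 - 7*(-4)) + (-5 + 3)/(-7 + 3))/5 = ((-89 + 28) - 2/(-4))/5 = (-61 - 1/4*(-2))/5 = (-61 + 1/2)/5 = (1/5)*(-121/2) = -121/10 ≈ -12.100)
-128 - C = -128 - 1*(-121/10) = -128 + 121/10 = -1159/10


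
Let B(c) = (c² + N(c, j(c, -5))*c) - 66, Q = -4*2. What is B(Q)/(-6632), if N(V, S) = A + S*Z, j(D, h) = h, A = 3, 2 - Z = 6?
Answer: 93/3316 ≈ 0.028046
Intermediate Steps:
Z = -4 (Z = 2 - 1*6 = 2 - 6 = -4)
N(V, S) = 3 - 4*S (N(V, S) = 3 + S*(-4) = 3 - 4*S)
Q = -8
B(c) = -66 + c² + 23*c (B(c) = (c² + (3 - 4*(-5))*c) - 66 = (c² + (3 + 20)*c) - 66 = (c² + 23*c) - 66 = -66 + c² + 23*c)
B(Q)/(-6632) = (-66 + (-8)² + 23*(-8))/(-6632) = (-66 + 64 - 184)*(-1/6632) = -186*(-1/6632) = 93/3316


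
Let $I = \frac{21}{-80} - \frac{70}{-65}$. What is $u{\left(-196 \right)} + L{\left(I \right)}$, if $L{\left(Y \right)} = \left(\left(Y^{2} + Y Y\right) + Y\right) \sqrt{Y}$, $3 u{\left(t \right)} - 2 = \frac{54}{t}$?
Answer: $\frac{169}{294} + \frac{12736339 \sqrt{455}}{140608000} \approx 2.507$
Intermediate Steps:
$u{\left(t \right)} = \frac{2}{3} + \frac{18}{t}$ ($u{\left(t \right)} = \frac{2}{3} + \frac{54 \frac{1}{t}}{3} = \frac{2}{3} + \frac{18}{t}$)
$I = \frac{847}{1040}$ ($I = 21 \left(- \frac{1}{80}\right) - - \frac{14}{13} = - \frac{21}{80} + \frac{14}{13} = \frac{847}{1040} \approx 0.81442$)
$L{\left(Y \right)} = \sqrt{Y} \left(Y + 2 Y^{2}\right)$ ($L{\left(Y \right)} = \left(\left(Y^{2} + Y^{2}\right) + Y\right) \sqrt{Y} = \left(2 Y^{2} + Y\right) \sqrt{Y} = \left(Y + 2 Y^{2}\right) \sqrt{Y} = \sqrt{Y} \left(Y + 2 Y^{2}\right)$)
$u{\left(-196 \right)} + L{\left(I \right)} = \left(\frac{2}{3} + \frac{18}{-196}\right) + \left(\frac{847}{1040}\right)^{\frac{3}{2}} \left(1 + 2 \cdot \frac{847}{1040}\right) = \left(\frac{2}{3} + 18 \left(- \frac{1}{196}\right)\right) + \frac{9317 \sqrt{455}}{270400} \left(1 + \frac{847}{520}\right) = \left(\frac{2}{3} - \frac{9}{98}\right) + \frac{9317 \sqrt{455}}{270400} \cdot \frac{1367}{520} = \frac{169}{294} + \frac{12736339 \sqrt{455}}{140608000}$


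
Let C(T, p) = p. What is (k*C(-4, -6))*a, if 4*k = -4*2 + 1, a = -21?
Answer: -441/2 ≈ -220.50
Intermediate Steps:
k = -7/4 (k = (-4*2 + 1)/4 = (-8 + 1)/4 = (1/4)*(-7) = -7/4 ≈ -1.7500)
(k*C(-4, -6))*a = -7/4*(-6)*(-21) = (21/2)*(-21) = -441/2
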